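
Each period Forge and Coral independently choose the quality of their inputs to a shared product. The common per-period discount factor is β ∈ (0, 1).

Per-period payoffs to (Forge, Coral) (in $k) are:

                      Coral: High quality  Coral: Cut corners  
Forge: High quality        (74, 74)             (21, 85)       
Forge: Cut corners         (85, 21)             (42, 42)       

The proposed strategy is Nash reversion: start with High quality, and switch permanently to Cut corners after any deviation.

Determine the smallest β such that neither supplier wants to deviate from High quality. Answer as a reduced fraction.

11/43

74/(1−β) ≥ 85 + 42β/(1−β)
74 ≥ 85 − 43β
β ≥ 11/43.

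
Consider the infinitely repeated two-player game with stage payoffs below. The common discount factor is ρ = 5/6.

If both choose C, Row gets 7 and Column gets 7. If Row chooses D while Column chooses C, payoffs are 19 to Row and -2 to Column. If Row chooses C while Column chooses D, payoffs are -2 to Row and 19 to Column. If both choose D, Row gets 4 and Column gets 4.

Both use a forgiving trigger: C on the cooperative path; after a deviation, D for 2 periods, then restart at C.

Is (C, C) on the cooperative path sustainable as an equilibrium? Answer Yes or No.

No

IC: ρ+…+ρ^2 ≥ (19−7)/(7−4) = 4.
At ρ = 5/6: partial sum = 1.5278 < 4.0000. Cooperation not sustainable.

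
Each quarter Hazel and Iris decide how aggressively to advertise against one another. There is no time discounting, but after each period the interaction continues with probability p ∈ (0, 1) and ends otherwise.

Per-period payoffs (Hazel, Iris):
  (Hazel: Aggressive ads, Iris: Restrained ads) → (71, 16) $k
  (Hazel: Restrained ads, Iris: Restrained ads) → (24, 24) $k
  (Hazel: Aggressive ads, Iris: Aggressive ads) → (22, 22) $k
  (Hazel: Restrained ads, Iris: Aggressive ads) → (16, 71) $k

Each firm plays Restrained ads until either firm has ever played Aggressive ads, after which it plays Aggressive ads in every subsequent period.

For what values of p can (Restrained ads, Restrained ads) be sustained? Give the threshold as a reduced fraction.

47/49

Expected cooperation value is 24 + p·24 + p²·24 + … = 24/(1−p); deviation gives 71 + p·22/(1−p).
24 ≥ 71(1−p) + 22p ⇒ 49p ≥ 47 ⇒ p ≥ 47/49.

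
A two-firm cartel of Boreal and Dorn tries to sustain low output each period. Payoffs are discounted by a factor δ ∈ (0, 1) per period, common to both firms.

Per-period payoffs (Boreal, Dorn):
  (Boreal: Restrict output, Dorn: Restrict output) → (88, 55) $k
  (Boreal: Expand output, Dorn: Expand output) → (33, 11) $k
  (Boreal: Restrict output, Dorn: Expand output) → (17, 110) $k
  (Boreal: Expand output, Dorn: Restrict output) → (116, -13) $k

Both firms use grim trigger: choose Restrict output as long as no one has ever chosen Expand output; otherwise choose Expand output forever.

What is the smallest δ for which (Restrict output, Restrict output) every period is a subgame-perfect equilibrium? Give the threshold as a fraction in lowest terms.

Boreal's threshold: (116−88)/(116−33) = 28/83.
Dorn's threshold: (110−55)/(110−11) = 5/9.
28/83 < 5/9, so Dorn binds and δ* = 5/9.

5/9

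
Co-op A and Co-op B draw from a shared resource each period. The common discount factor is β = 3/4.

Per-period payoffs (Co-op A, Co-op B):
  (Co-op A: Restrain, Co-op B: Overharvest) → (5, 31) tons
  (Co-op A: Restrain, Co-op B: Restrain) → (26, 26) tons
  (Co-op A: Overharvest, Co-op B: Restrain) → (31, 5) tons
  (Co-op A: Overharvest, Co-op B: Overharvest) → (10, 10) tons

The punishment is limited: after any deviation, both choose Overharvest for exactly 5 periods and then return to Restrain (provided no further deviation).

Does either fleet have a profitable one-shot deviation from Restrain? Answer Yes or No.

IC: β+…+β^5 ≥ (31−26)/(26−10) = 5/16.
At β = 3/4: partial sum = 2.2881 ≥ 0.3125. Cooperation sustainable.

No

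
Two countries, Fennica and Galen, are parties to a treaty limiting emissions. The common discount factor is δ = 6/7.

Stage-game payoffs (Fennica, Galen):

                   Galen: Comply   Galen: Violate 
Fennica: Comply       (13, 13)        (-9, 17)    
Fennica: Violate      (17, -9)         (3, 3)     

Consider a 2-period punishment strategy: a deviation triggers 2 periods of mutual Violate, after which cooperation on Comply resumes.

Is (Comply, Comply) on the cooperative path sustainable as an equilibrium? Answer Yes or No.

Yes

A one-shot deviation gives 17 now, then 3 for 2 periods, then back to 13.
Gain from deviating: (17−13) today; loss: (13−3) in each of the next 2 periods.
No-deviation condition: (13−3)(δ+…+δ^2) ≥ 17−13, i.e. δ+…+δ^2 ≥ 2/5.
At δ = 6/7: δ+…+δ^2 = 1.5918 ≥ 0.4000.
So cooperation is sustainable.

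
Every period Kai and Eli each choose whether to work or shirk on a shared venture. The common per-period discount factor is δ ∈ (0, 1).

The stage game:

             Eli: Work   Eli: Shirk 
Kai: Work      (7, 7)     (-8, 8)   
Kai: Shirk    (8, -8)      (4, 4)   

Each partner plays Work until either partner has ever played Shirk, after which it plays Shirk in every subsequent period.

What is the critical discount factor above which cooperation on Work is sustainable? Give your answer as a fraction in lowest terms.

1/4

Cooperation forever yields 7 each period: 7/(1−δ).
Deviating yields 8 once, then 4 forever: 8 + 4δ/(1−δ).
No profitable deviation requires 7/(1−δ) ≥ 8 + 4δ/(1−δ).
Multiplying by (1−δ): 7 ≥ 8(1−δ) + 4δ = 8 − 4δ.
So 4δ ≥ 1, i.e. δ ≥ 1/4.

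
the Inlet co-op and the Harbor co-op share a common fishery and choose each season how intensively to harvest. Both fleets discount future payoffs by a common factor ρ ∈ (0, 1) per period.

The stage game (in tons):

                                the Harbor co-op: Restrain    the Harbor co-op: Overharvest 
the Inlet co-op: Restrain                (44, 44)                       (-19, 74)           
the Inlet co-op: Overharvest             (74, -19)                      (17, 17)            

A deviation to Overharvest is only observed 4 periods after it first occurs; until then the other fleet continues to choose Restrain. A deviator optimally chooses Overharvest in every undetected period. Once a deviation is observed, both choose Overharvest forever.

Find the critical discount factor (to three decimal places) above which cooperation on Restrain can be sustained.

A deviator earns 74 for 4 periods, then 17 forever; cooperating earns 44 forever. Multiplying the IC by (1−ρ):
44 ≥ 74(1−ρ^4) + 17ρ^4, so 57·ρ^4 ≥ 30 and ρ^4 ≥ 10/19.
ρ ≥ (10/19)^(1/4) ≈ 0.852.

0.852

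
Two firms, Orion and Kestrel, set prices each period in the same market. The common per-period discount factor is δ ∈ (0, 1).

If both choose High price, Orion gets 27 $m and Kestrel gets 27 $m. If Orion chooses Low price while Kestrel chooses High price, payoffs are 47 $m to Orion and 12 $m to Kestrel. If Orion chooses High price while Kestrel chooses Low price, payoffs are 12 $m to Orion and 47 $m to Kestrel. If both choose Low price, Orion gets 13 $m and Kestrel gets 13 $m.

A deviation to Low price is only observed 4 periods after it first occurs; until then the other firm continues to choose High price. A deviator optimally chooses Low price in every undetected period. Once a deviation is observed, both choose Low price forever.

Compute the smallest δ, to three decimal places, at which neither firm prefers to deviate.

A deviator earns 47 for 4 periods, then 13 forever; cooperating earns 27 forever. Multiplying the IC by (1−δ):
27 ≥ 47(1−δ^4) + 13δ^4, so 34·δ^4 ≥ 20 and δ^4 ≥ 10/17.
δ ≥ (10/17)^(1/4) ≈ 0.876.

0.876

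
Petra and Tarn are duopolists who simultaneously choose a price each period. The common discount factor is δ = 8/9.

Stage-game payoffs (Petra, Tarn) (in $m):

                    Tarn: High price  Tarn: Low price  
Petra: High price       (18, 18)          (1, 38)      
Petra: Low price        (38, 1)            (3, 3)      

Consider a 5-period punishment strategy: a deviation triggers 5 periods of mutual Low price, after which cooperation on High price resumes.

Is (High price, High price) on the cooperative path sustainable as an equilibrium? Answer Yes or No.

Yes

Comparing payoff streams over the 6 periods until play realigns: cooperate → 18(1+δ+…+δ^5); deviate → 38 + 3(δ+…+δ^5).
Cooperation is sustained iff (18−3)(δ+…+δ^5) ≥ 38−18.
δ+…+δ^5 = 8/9·(1−(8/9)^5)/(1−8/9) = 3.5606, and (38−18)/(18−3) = 1.3333.
3.5606 ≥ 1.3333, so cooperation is sustainable.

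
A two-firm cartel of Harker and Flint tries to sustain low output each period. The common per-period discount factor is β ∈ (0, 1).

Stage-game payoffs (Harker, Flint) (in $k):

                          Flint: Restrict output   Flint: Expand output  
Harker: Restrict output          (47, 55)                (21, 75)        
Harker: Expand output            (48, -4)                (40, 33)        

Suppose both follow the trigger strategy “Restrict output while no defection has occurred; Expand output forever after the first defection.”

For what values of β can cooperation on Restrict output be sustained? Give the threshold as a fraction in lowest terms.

10/21

Harker: cooperation gives 47 each period; deviation gives 48 once then 40 forever.
  47/(1−β) ≥ 48 + 40β/(1−β) ⇒ β ≥ 1/8.
Flint: cooperation gives 55 each period; deviation gives 75 once then 33 forever.
  β ≥ 20/42 = 10/21.
Both must hold, so the binding constraint is Flint's: β ≥ 10/21.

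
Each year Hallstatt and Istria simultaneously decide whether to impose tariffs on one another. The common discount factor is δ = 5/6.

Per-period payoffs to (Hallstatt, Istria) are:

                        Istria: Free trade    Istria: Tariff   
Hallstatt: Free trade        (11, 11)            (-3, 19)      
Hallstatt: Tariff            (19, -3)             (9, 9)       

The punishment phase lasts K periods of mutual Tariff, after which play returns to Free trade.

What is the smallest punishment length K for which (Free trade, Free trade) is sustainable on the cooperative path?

No profitable deviation requires (11−9)(δ+…+δ^K) ≥ 19−11, i.e. δ+…+δ^K ≥ 4 ≈ 4.0000.
With δ = 5/6, the partial sums are K=1: 0.8333, K=2: 1.5278, …, K=7: 3.6046, K=8: 3.8372, K=9: 4.0310.
K = 9 is the first length at which the sum reaches 4.0000.

9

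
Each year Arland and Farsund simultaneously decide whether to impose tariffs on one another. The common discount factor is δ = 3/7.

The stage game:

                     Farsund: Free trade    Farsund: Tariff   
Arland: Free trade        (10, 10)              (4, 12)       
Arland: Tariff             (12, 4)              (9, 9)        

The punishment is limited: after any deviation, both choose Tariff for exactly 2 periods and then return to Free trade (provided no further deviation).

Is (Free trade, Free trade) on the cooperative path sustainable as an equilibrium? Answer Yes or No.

No

IC: δ+…+δ^2 ≥ (12−10)/(10−9) = 2.
At δ = 3/7: partial sum = 0.6122 < 2.0000. Cooperation not sustainable.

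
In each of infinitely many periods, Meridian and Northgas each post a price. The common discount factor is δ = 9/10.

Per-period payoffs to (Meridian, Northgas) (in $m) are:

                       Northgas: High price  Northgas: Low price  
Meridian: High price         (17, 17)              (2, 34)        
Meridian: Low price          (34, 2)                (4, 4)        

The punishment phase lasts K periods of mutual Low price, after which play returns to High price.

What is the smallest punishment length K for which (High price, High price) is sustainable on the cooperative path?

2

No profitable deviation requires (17−4)(δ+…+δ^K) ≥ 34−17, i.e. δ+…+δ^K ≥ 17/13 ≈ 1.3077.
With δ = 9/10, the partial sums are K=1: 0.9000, K=2: 1.7100.
K = 2 is the first length at which the sum reaches 1.3077.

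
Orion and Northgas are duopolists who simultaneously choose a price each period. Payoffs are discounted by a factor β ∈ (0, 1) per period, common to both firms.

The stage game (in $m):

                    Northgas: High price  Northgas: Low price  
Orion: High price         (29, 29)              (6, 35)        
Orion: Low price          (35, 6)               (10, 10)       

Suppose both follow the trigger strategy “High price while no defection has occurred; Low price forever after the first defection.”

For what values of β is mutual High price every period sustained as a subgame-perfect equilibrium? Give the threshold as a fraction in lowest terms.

6/25

One-period gain from deviating is 35 − 29 = 6. The loss is 29 − 10 = 19 in every subsequent period, with present value 19·β/(1−β).
Deviation is unprofitable when 19·β/(1−β) ≥ 6, i.e. β/(1−β) ≥ 6/19.
Equivalently β ≥ 6/(6+19) = 6/25.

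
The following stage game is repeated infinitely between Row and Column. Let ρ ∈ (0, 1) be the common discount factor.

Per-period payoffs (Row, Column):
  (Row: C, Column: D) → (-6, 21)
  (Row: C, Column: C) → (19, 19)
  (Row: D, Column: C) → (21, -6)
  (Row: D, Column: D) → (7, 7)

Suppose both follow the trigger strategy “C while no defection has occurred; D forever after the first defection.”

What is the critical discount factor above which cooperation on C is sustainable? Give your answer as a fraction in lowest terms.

1/7

19/(1−ρ) ≥ 21 + 7ρ/(1−ρ)
19 ≥ 21 − 14ρ
ρ ≥ 2/14 = 1/7.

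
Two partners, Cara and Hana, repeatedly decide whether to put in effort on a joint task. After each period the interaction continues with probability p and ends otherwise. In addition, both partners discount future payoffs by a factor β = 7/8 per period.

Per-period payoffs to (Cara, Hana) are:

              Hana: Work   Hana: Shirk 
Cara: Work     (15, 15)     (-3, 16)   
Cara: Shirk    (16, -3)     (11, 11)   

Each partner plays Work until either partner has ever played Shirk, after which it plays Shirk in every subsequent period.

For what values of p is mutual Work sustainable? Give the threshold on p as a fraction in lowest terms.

Expected continuation weight on next period's payoff is β·p = 7/8·p, which plays the role of the discount factor.
Cooperation requires 7/8·p ≥ (16−15)/(16−11) = 1/5, hence p ≥ 8/35.

8/35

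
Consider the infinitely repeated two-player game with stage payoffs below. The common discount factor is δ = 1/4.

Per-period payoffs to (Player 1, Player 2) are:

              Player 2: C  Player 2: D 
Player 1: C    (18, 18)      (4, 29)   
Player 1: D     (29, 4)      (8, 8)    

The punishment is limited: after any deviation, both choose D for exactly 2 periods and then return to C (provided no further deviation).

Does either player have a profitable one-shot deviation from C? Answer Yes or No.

Yes

A one-shot deviation gives 29 now, then 8 for 2 periods, then back to 18.
Gain from deviating: (29−18) today; loss: (18−8) in each of the next 2 periods.
No-deviation condition: (18−8)(δ+…+δ^2) ≥ 29−18, i.e. δ+…+δ^2 ≥ 11/10.
At δ = 1/4: δ+…+δ^2 = 0.3125 < 1.1000.
So cooperation is not sustainable.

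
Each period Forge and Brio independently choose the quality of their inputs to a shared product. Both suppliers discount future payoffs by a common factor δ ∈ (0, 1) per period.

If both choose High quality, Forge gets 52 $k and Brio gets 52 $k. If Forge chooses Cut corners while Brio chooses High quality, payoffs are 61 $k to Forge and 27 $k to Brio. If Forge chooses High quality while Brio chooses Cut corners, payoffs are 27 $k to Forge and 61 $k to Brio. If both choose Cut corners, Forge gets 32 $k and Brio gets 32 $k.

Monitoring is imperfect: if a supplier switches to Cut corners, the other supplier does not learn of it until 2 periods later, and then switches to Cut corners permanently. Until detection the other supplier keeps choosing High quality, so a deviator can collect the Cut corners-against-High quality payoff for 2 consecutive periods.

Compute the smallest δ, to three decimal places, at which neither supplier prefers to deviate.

0.557

Deviating for the 2 undetected periods gains 61−52 = 9 per period over cooperation, then loses 52−32 = 20 per period forever once punishment starts.
Gain: 9(1 + δ + … + δ^1); loss: 20·δ^2/(1−δ).
No profitable deviation ⇔ 9(1−δ^2) ≤ 20·δ^2, i.e. δ^2 ≥ 9/(9+20) = 9/29.
Hence δ ≥ (9/29)^(1/2) ≈ 0.557.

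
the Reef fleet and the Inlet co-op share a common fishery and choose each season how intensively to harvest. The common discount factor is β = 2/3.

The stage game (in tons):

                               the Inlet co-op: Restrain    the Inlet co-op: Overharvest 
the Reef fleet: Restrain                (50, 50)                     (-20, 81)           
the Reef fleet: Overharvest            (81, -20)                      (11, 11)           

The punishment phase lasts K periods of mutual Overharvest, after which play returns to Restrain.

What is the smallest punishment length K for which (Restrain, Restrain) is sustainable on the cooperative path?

No profitable deviation requires (50−11)(β+…+β^K) ≥ 81−50, i.e. β+…+β^K ≥ 31/39 ≈ 0.7949.
With β = 2/3, the partial sums are K=1: 0.6667, K=2: 1.1111.
K = 2 is the first length at which the sum reaches 0.7949.

2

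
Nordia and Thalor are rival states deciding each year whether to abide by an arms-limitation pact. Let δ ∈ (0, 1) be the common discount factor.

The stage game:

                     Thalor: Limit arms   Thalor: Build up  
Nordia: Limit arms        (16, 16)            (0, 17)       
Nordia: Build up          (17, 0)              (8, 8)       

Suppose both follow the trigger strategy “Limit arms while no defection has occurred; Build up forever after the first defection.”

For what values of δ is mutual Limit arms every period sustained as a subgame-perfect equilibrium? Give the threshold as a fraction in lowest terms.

One-period gain from deviating is 17 − 16 = 1. The loss is 16 − 8 = 8 in every subsequent period, with present value 8·δ/(1−δ).
Deviation is unprofitable when 8·δ/(1−δ) ≥ 1, i.e. δ/(1−δ) ≥ 1/8.
Equivalently δ ≥ 1/(1+8) = 1/9.

1/9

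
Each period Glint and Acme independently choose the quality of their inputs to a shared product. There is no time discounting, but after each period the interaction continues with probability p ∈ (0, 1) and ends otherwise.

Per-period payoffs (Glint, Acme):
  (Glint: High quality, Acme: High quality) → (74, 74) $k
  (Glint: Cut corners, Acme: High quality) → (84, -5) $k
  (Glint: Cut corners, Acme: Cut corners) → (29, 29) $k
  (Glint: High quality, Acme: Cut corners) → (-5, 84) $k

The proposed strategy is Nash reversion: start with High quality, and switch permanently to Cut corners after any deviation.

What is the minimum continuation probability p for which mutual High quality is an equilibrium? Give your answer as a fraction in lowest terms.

Expected cooperation value is 74 + p·74 + p²·74 + … = 74/(1−p); deviation gives 84 + p·29/(1−p).
74 ≥ 84(1−p) + 29p ⇒ 55p ≥ 10 ⇒ p ≥ 10/55 = 2/11.

2/11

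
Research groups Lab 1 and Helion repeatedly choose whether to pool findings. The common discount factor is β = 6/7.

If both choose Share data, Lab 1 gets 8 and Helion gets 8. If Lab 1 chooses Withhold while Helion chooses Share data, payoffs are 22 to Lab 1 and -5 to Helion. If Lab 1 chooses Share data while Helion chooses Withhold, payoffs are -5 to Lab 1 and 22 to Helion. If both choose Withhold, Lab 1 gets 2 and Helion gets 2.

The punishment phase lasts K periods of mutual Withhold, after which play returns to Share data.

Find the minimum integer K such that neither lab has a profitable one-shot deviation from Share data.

4

Need Σ_{k=1}^{K} β^k ≥ (22−8)/(8−2) = 2.3333 at β = 6/7.
At K = 3 the sum is 2.2216 < 2.3333; at K = 4 it is 2.7613 ≥ 2.3333.
So the minimum punishment length is K = 4.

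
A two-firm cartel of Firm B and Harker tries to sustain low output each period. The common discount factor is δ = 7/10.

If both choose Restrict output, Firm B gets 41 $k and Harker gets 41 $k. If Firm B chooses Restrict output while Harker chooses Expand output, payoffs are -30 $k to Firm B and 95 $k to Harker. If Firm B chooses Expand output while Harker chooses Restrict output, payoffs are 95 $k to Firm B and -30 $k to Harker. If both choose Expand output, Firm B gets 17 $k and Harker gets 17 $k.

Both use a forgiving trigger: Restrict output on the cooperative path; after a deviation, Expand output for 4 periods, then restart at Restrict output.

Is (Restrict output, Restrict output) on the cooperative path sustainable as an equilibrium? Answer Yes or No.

No

IC: δ+…+δ^4 ≥ (95−41)/(41−17) = 9/4.
At δ = 7/10: partial sum = 1.7731 < 2.2500. Cooperation not sustainable.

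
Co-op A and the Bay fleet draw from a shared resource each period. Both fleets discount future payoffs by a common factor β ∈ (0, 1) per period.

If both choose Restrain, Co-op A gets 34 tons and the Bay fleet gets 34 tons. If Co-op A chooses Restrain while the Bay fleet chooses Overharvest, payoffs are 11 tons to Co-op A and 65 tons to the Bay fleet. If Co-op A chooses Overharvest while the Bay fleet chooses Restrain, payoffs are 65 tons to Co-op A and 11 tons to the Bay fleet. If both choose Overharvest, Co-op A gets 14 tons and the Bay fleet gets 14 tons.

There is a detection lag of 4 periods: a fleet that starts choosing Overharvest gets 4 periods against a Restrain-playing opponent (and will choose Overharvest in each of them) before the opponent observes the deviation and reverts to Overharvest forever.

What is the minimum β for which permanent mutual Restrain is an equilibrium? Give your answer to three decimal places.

0.883

The best deviation is to choose Overharvest for all 4 undetected periods, earning 65 each, then 14 forever once detected.
Deviation value: 65(1−β^4)/(1−β) + 14β^4/(1−β); cooperation value: 34/(1−β).
IC: 34 ≥ 65(1−β^4) + 14β^4 = 65 − 51β^4.
So β^4 ≥ 31/51, giving β ≥ (31/51)^(1/4) ≈ 0.883.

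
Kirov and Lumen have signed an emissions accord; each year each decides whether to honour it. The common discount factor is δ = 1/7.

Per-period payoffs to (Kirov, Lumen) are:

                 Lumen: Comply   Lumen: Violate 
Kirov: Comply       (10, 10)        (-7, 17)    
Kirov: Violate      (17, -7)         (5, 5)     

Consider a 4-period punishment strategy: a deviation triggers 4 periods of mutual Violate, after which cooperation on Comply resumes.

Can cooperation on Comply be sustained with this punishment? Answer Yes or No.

Comparing payoff streams over the 5 periods until play realigns: cooperate → 10(1+δ+…+δ^4); deviate → 17 + 5(δ+…+δ^4).
Cooperation is sustained iff (10−5)(δ+…+δ^4) ≥ 17−10.
δ+…+δ^4 = 1/7·(1−(1/7)^4)/(1−1/7) = 0.1666, and (17−10)/(10−5) = 1.4000.
0.1666 < 1.4000, so cooperation is not sustainable.

No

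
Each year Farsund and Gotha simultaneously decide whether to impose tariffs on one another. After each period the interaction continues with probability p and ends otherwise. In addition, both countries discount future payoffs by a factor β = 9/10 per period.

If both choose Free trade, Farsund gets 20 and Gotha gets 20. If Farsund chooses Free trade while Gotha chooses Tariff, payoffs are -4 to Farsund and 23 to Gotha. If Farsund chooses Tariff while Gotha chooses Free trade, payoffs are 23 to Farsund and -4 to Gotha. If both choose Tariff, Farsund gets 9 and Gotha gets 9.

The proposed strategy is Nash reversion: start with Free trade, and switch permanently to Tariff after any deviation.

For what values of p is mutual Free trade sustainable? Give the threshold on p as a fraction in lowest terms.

Expected continuation weight on next period's payoff is β·p = 9/10·p, which plays the role of the discount factor.
Cooperation requires 9/10·p ≥ (23−20)/(23−9) = 3/14, hence p ≥ 5/21.

5/21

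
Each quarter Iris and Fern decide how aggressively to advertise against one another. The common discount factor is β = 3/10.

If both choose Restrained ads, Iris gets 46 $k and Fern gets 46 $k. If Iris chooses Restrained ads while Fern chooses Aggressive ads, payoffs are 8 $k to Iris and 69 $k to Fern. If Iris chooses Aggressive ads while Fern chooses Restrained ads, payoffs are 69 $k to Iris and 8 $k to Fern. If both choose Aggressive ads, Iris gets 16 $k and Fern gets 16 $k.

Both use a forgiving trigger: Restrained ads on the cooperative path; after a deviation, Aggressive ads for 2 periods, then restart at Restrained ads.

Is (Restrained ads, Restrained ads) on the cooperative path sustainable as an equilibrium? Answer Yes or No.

A one-shot deviation gives 69 now, then 16 for 2 periods, then back to 46.
Gain from deviating: (69−46) today; loss: (46−16) in each of the next 2 periods.
No-deviation condition: (46−16)(β+…+β^2) ≥ 69−46, i.e. β+…+β^2 ≥ 23/30.
At β = 3/10: β+…+β^2 = 0.3900 < 0.7667.
So cooperation is not sustainable.

No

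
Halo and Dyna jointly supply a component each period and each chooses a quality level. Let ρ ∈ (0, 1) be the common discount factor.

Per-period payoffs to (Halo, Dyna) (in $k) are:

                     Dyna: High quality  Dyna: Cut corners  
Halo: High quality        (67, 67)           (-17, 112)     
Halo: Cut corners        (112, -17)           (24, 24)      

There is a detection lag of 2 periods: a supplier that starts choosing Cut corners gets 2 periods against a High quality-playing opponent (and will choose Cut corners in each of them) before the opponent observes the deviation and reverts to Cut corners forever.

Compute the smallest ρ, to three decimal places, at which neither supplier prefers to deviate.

0.715

A deviator earns 112 for 2 periods, then 24 forever; cooperating earns 67 forever. Multiplying the IC by (1−ρ):
67 ≥ 112(1−ρ^2) + 24ρ^2, so 88·ρ^2 ≥ 45 and ρ^2 ≥ 45/88.
ρ ≥ (45/88)^(1/2) ≈ 0.715.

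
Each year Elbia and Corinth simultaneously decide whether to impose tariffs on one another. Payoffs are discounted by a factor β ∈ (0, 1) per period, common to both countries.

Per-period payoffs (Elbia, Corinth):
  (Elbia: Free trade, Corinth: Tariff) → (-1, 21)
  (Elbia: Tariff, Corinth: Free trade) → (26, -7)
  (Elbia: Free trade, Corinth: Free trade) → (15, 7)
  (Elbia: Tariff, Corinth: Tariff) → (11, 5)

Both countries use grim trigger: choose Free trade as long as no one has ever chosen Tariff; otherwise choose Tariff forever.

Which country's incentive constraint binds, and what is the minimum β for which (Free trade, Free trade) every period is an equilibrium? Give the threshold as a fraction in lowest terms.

For Elbia: deviation gain 26−15 = 11, per-period punishment loss 15−11 = 4. IC gives β ≥ 11/15.
For Corinth: gain 14, loss 2 per period, so β ≥ 14/16 = 7/8.
The tighter constraint is Corinth's, so cooperation needs β ≥ 7/8.

Corinth; β ≥ 7/8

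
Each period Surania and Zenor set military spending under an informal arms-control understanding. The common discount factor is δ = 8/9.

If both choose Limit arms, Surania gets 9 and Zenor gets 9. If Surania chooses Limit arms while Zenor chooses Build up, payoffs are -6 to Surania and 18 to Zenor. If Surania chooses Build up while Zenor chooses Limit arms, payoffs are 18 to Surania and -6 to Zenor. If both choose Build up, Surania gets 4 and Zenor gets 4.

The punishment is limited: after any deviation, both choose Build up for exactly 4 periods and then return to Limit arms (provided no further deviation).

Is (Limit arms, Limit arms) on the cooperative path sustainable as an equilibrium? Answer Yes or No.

Yes

IC: δ+…+δ^4 ≥ (18−9)/(9−4) = 9/5.
At δ = 8/9: partial sum = 3.0056 ≥ 1.8000. Cooperation sustainable.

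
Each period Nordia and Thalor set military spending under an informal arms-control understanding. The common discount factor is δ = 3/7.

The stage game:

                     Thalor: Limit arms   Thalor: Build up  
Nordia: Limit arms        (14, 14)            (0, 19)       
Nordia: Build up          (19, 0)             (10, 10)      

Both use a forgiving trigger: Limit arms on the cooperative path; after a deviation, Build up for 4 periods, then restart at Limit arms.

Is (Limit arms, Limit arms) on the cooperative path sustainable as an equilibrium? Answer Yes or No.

IC: δ+…+δ^4 ≥ (19−14)/(14−10) = 5/4.
At δ = 3/7: partial sum = 0.7247 < 1.2500. Cooperation not sustainable.

No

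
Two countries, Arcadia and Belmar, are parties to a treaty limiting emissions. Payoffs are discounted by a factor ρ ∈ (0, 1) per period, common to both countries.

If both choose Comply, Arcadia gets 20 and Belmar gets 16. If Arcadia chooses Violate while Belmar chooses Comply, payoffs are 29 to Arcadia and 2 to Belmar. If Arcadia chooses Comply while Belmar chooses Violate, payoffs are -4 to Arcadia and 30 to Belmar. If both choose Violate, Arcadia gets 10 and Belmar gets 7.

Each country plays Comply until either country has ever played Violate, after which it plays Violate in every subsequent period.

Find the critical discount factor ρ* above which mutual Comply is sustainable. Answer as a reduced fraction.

Arcadia's threshold: (29−20)/(29−10) = 9/19.
Belmar's threshold: (30−16)/(30−7) = 14/23.
9/19 < 14/23, so Belmar binds and ρ* = 14/23.

14/23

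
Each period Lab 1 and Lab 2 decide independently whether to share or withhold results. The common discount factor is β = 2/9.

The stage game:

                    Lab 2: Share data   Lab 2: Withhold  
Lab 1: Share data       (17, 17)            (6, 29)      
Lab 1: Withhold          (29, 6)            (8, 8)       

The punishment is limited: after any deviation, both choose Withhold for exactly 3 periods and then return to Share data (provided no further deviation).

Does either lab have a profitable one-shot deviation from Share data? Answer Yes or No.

IC: β+…+β^3 ≥ (29−17)/(17−8) = 4/3.
At β = 2/9: partial sum = 0.2826 < 1.3333. Cooperation not sustainable.

Yes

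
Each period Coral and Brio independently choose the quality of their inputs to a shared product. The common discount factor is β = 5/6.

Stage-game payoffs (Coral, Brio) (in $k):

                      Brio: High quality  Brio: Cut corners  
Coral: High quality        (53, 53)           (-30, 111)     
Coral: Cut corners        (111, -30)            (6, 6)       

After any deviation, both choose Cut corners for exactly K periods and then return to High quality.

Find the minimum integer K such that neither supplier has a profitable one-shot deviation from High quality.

2

Need Σ_{k=1}^{K} β^k ≥ (111−53)/(53−6) = 1.2340 at β = 5/6.
At K = 1 the sum is 0.8333 < 1.2340; at K = 2 it is 1.5278 ≥ 1.2340.
So the minimum punishment length is K = 2.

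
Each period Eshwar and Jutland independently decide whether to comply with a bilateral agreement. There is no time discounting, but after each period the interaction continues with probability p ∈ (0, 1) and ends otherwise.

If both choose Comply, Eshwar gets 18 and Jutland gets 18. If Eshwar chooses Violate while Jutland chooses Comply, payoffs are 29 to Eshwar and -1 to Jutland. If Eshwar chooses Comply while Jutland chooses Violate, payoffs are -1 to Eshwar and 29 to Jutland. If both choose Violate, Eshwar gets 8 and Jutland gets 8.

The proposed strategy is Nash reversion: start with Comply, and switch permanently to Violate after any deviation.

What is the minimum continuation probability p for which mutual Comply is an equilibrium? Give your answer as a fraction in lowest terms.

With no time discounting, the continuation probability p plays the role of the discount factor.
Grim-trigger IC: 18/(1−p) ≥ 29 + 8p/(1−p) ⇒ p ≥ (29−18)/(29−8) = 11/21.

11/21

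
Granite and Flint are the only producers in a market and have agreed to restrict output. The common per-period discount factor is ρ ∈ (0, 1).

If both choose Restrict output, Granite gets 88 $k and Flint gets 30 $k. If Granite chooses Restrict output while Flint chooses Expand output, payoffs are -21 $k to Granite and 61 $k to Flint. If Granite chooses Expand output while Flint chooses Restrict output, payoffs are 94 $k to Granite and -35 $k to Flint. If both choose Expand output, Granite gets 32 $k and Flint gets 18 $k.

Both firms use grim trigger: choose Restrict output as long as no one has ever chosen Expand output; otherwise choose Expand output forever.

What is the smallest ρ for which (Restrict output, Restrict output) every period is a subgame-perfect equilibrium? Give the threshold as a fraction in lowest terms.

Granite: cooperation gives 88 each period; deviation gives 94 once then 32 forever.
  88/(1−ρ) ≥ 94 + 32ρ/(1−ρ) ⇒ ρ ≥ 6/62 = 3/31.
Flint: cooperation gives 30 each period; deviation gives 61 once then 18 forever.
  ρ ≥ 31/43.
Both must hold, so the binding constraint is Flint's: ρ ≥ 31/43.

31/43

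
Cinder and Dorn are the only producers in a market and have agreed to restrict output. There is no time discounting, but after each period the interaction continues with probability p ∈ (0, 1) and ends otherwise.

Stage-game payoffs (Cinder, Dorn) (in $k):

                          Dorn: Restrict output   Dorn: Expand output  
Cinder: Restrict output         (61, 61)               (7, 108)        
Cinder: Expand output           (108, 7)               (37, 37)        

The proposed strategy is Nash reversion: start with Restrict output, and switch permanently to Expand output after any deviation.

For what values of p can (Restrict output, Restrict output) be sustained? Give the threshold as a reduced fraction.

Expected cooperation value is 61 + p·61 + p²·61 + … = 61/(1−p); deviation gives 108 + p·37/(1−p).
61 ≥ 108(1−p) + 37p ⇒ 71p ≥ 47 ⇒ p ≥ 47/71.

47/71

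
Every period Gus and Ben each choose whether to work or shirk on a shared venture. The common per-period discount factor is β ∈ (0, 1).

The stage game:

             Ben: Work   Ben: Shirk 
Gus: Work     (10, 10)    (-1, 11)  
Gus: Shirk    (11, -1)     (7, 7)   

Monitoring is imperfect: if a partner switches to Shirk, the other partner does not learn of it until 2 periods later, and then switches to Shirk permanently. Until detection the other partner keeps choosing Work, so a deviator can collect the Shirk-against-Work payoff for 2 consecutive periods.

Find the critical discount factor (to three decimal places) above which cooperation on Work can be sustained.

The best deviation is to choose Shirk for all 2 undetected periods, earning 11 each, then 7 forever once detected.
Deviation value: 11(1−β^2)/(1−β) + 7β^2/(1−β); cooperation value: 10/(1−β).
IC: 10 ≥ 11(1−β^2) + 7β^2 = 11 − 4β^2.
So β^2 ≥ 1/4, giving β ≥ (1/4)^(1/2) ≈ 0.500.

0.500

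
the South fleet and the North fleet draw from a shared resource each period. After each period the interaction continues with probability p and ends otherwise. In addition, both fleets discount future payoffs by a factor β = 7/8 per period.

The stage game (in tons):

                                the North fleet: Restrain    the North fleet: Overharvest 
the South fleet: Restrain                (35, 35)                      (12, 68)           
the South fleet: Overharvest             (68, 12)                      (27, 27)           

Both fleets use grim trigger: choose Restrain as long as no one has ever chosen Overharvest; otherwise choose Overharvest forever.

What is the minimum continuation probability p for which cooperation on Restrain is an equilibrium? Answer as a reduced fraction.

With continuation probability p and discount β, the effective per-period discount factor is βp.
Grim-trigger IC: βp ≥ (68−35)/(68−27) = 33/41.
So p ≥ (33/41)/(7/8) = 264/287.

264/287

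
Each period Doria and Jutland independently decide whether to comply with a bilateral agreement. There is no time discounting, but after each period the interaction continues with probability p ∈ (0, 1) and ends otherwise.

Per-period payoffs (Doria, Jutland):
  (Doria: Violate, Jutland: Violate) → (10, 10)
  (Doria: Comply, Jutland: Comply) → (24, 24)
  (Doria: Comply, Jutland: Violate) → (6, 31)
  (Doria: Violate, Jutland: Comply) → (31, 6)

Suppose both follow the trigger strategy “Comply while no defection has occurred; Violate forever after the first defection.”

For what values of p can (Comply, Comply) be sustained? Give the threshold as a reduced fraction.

Expected cooperation value is 24 + p·24 + p²·24 + … = 24/(1−p); deviation gives 31 + p·10/(1−p).
24 ≥ 31(1−p) + 10p ⇒ 21p ≥ 7 ⇒ p ≥ 7/21 = 1/3.

1/3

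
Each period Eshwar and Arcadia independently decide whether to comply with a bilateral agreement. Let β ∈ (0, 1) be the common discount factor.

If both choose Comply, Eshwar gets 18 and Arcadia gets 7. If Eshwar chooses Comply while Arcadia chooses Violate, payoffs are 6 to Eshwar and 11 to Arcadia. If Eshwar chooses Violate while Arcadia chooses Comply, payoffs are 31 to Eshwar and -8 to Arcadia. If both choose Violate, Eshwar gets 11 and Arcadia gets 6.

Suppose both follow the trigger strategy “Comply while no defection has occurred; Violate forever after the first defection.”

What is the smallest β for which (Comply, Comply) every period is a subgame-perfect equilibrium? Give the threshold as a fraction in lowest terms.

For Eshwar: deviation gain 31−18 = 13, per-period punishment loss 18−11 = 7. IC gives β ≥ 13/20.
For Arcadia: gain 4, loss 1 per period, so β ≥ 4/5.
The tighter constraint is Arcadia's, so cooperation needs β ≥ 4/5.

4/5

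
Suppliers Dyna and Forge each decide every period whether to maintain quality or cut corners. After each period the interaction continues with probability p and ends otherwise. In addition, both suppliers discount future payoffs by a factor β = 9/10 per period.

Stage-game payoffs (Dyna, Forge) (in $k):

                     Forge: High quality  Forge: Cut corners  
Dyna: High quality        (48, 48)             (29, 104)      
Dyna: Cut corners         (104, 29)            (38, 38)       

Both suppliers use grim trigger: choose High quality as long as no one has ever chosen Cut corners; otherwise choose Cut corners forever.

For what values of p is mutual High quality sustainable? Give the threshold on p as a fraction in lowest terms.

Expected continuation weight on next period's payoff is β·p = 9/10·p, which plays the role of the discount factor.
Cooperation requires 9/10·p ≥ (104−48)/(104−38) = 28/33, hence p ≥ 280/297.

280/297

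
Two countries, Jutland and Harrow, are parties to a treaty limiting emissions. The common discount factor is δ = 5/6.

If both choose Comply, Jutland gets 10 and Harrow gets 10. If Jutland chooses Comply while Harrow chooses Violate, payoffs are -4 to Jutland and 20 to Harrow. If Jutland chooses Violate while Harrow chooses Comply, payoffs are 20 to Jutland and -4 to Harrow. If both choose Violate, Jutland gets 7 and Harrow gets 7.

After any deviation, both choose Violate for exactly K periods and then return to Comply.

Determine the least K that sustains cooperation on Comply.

Need Σ_{k=1}^{K} δ^k ≥ (20−10)/(10−7) = 3.3333 at δ = 5/6.
At K = 6 the sum is 3.3255 < 3.3333; at K = 7 it is 3.6046 ≥ 3.3333.
So the minimum punishment length is K = 7.

7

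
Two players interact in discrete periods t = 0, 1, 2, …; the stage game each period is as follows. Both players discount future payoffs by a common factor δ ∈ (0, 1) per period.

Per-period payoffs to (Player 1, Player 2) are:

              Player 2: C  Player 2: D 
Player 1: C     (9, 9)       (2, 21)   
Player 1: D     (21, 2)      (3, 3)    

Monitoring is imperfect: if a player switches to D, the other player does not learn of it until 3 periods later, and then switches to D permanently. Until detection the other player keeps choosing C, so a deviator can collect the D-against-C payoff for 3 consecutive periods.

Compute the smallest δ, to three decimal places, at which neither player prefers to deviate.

0.874

The best deviation is to choose D for all 3 undetected periods, earning 21 each, then 3 forever once detected.
Deviation value: 21(1−δ^3)/(1−δ) + 3δ^3/(1−δ); cooperation value: 9/(1−δ).
IC: 9 ≥ 21(1−δ^3) + 3δ^3 = 21 − 18δ^3.
So δ^3 ≥ 12/18 = 2/3, giving δ ≥ (2/3)^(1/3) ≈ 0.874.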